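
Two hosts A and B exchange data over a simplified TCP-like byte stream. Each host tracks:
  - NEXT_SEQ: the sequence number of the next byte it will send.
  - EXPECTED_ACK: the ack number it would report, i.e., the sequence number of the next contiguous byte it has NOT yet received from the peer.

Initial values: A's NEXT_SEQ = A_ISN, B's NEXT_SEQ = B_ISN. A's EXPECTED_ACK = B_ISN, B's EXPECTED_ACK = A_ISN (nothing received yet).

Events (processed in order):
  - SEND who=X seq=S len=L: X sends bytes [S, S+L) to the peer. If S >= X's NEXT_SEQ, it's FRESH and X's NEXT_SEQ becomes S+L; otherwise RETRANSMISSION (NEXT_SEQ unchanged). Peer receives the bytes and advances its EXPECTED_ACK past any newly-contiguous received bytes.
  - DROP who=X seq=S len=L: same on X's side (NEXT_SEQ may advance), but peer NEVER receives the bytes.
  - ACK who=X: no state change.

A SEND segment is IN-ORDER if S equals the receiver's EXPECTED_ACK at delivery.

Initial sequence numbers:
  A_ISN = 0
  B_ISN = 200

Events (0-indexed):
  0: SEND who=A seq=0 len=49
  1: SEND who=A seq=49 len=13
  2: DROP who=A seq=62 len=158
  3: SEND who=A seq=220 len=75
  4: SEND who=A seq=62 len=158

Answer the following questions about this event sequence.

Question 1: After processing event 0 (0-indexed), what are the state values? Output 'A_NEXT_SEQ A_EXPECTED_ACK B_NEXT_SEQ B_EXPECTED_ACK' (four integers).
After event 0: A_seq=49 A_ack=200 B_seq=200 B_ack=49

49 200 200 49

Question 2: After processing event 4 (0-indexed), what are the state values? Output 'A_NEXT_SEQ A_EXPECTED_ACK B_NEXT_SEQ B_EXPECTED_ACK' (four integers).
After event 0: A_seq=49 A_ack=200 B_seq=200 B_ack=49
After event 1: A_seq=62 A_ack=200 B_seq=200 B_ack=62
After event 2: A_seq=220 A_ack=200 B_seq=200 B_ack=62
After event 3: A_seq=295 A_ack=200 B_seq=200 B_ack=62
After event 4: A_seq=295 A_ack=200 B_seq=200 B_ack=295

295 200 200 295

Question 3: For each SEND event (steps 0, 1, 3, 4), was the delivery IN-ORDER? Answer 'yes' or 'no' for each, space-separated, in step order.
Step 0: SEND seq=0 -> in-order
Step 1: SEND seq=49 -> in-order
Step 3: SEND seq=220 -> out-of-order
Step 4: SEND seq=62 -> in-order

Answer: yes yes no yes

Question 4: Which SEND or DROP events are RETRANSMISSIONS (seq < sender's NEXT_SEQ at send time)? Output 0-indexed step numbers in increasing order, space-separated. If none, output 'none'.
Answer: 4

Derivation:
Step 0: SEND seq=0 -> fresh
Step 1: SEND seq=49 -> fresh
Step 2: DROP seq=62 -> fresh
Step 3: SEND seq=220 -> fresh
Step 4: SEND seq=62 -> retransmit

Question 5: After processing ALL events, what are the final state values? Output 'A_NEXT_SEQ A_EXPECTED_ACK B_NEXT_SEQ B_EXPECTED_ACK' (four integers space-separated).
Answer: 295 200 200 295

Derivation:
After event 0: A_seq=49 A_ack=200 B_seq=200 B_ack=49
After event 1: A_seq=62 A_ack=200 B_seq=200 B_ack=62
After event 2: A_seq=220 A_ack=200 B_seq=200 B_ack=62
After event 3: A_seq=295 A_ack=200 B_seq=200 B_ack=62
After event 4: A_seq=295 A_ack=200 B_seq=200 B_ack=295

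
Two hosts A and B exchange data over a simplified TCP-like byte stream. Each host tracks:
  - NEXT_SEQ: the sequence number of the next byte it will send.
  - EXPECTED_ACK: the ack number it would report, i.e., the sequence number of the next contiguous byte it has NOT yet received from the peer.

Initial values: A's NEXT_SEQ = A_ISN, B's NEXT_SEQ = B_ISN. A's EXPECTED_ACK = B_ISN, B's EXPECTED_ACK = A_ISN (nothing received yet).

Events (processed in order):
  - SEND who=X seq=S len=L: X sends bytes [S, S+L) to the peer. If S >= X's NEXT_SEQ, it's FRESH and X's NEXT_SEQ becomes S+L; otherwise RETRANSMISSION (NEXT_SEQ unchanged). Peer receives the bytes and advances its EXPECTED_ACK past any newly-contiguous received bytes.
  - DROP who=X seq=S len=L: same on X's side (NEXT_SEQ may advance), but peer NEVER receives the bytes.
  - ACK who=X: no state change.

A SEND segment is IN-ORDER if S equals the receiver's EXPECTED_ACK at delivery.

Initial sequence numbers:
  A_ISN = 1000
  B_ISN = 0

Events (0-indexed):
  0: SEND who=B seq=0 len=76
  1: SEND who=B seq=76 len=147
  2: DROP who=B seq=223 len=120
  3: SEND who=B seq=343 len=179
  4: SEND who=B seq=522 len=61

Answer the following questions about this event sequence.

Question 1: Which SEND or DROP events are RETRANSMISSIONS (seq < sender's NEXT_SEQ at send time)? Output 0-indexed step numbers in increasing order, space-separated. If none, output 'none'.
Step 0: SEND seq=0 -> fresh
Step 1: SEND seq=76 -> fresh
Step 2: DROP seq=223 -> fresh
Step 3: SEND seq=343 -> fresh
Step 4: SEND seq=522 -> fresh

Answer: none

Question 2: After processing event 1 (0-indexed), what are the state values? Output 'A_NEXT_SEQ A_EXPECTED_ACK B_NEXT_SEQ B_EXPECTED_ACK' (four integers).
After event 0: A_seq=1000 A_ack=76 B_seq=76 B_ack=1000
After event 1: A_seq=1000 A_ack=223 B_seq=223 B_ack=1000

1000 223 223 1000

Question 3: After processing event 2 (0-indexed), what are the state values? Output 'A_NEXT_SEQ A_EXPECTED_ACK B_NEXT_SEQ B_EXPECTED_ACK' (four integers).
After event 0: A_seq=1000 A_ack=76 B_seq=76 B_ack=1000
After event 1: A_seq=1000 A_ack=223 B_seq=223 B_ack=1000
After event 2: A_seq=1000 A_ack=223 B_seq=343 B_ack=1000

1000 223 343 1000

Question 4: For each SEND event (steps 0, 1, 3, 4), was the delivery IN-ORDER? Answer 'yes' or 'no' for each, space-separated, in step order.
Step 0: SEND seq=0 -> in-order
Step 1: SEND seq=76 -> in-order
Step 3: SEND seq=343 -> out-of-order
Step 4: SEND seq=522 -> out-of-order

Answer: yes yes no no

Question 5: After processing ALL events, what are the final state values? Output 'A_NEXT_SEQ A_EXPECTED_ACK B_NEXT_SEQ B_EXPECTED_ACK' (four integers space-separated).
Answer: 1000 223 583 1000

Derivation:
After event 0: A_seq=1000 A_ack=76 B_seq=76 B_ack=1000
After event 1: A_seq=1000 A_ack=223 B_seq=223 B_ack=1000
After event 2: A_seq=1000 A_ack=223 B_seq=343 B_ack=1000
After event 3: A_seq=1000 A_ack=223 B_seq=522 B_ack=1000
After event 4: A_seq=1000 A_ack=223 B_seq=583 B_ack=1000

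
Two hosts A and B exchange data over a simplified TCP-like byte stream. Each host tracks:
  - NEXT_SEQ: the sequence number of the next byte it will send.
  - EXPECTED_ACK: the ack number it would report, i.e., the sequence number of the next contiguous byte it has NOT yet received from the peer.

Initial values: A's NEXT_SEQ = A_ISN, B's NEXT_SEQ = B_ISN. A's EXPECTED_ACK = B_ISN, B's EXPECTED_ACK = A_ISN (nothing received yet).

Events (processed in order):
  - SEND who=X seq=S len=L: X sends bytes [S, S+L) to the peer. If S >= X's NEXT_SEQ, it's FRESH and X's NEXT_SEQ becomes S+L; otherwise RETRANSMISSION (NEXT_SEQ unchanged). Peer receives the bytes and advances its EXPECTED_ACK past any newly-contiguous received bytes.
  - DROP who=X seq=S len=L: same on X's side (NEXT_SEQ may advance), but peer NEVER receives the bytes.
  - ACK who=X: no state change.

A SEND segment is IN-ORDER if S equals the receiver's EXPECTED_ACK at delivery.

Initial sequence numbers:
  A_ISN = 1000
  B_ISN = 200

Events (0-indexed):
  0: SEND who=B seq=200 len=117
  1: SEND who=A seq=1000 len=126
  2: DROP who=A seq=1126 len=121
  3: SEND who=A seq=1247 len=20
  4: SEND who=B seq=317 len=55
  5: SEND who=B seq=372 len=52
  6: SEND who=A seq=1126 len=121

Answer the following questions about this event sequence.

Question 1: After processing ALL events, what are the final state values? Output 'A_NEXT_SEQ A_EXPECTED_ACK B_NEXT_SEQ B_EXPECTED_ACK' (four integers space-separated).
After event 0: A_seq=1000 A_ack=317 B_seq=317 B_ack=1000
After event 1: A_seq=1126 A_ack=317 B_seq=317 B_ack=1126
After event 2: A_seq=1247 A_ack=317 B_seq=317 B_ack=1126
After event 3: A_seq=1267 A_ack=317 B_seq=317 B_ack=1126
After event 4: A_seq=1267 A_ack=372 B_seq=372 B_ack=1126
After event 5: A_seq=1267 A_ack=424 B_seq=424 B_ack=1126
After event 6: A_seq=1267 A_ack=424 B_seq=424 B_ack=1267

Answer: 1267 424 424 1267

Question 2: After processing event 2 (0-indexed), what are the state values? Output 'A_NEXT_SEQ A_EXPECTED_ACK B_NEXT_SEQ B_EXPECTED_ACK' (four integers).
After event 0: A_seq=1000 A_ack=317 B_seq=317 B_ack=1000
After event 1: A_seq=1126 A_ack=317 B_seq=317 B_ack=1126
After event 2: A_seq=1247 A_ack=317 B_seq=317 B_ack=1126

1247 317 317 1126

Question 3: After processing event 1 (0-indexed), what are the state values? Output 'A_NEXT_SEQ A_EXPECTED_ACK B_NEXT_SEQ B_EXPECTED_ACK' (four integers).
After event 0: A_seq=1000 A_ack=317 B_seq=317 B_ack=1000
After event 1: A_seq=1126 A_ack=317 B_seq=317 B_ack=1126

1126 317 317 1126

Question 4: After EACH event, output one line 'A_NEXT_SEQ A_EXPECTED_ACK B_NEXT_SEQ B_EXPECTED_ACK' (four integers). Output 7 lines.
1000 317 317 1000
1126 317 317 1126
1247 317 317 1126
1267 317 317 1126
1267 372 372 1126
1267 424 424 1126
1267 424 424 1267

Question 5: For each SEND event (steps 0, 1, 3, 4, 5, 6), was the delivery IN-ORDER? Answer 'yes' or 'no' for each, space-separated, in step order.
Answer: yes yes no yes yes yes

Derivation:
Step 0: SEND seq=200 -> in-order
Step 1: SEND seq=1000 -> in-order
Step 3: SEND seq=1247 -> out-of-order
Step 4: SEND seq=317 -> in-order
Step 5: SEND seq=372 -> in-order
Step 6: SEND seq=1126 -> in-order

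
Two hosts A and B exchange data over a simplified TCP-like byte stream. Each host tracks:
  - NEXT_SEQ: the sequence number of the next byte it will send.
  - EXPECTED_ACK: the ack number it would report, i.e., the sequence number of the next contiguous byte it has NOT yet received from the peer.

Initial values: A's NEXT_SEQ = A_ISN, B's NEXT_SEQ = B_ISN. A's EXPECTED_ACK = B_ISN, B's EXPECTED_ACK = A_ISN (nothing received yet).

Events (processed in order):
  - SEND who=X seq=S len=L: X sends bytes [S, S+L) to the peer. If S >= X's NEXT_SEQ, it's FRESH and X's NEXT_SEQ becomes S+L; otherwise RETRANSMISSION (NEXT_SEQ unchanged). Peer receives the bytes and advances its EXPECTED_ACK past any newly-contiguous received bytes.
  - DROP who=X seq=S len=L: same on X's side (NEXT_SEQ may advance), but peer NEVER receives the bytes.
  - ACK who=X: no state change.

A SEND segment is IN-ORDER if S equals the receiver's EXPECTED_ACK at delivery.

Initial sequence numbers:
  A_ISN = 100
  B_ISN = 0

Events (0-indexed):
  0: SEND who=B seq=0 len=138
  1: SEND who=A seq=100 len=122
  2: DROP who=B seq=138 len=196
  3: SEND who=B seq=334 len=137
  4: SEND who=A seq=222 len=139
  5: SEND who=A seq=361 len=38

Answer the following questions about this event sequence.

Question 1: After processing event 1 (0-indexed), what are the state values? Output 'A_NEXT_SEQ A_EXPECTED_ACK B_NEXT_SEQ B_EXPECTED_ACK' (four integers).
After event 0: A_seq=100 A_ack=138 B_seq=138 B_ack=100
After event 1: A_seq=222 A_ack=138 B_seq=138 B_ack=222

222 138 138 222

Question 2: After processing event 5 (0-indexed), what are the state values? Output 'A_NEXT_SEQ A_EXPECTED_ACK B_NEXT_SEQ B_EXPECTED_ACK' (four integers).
After event 0: A_seq=100 A_ack=138 B_seq=138 B_ack=100
After event 1: A_seq=222 A_ack=138 B_seq=138 B_ack=222
After event 2: A_seq=222 A_ack=138 B_seq=334 B_ack=222
After event 3: A_seq=222 A_ack=138 B_seq=471 B_ack=222
After event 4: A_seq=361 A_ack=138 B_seq=471 B_ack=361
After event 5: A_seq=399 A_ack=138 B_seq=471 B_ack=399

399 138 471 399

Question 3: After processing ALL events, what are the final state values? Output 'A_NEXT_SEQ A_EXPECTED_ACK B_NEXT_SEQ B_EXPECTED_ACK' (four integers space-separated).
Answer: 399 138 471 399

Derivation:
After event 0: A_seq=100 A_ack=138 B_seq=138 B_ack=100
After event 1: A_seq=222 A_ack=138 B_seq=138 B_ack=222
After event 2: A_seq=222 A_ack=138 B_seq=334 B_ack=222
After event 3: A_seq=222 A_ack=138 B_seq=471 B_ack=222
After event 4: A_seq=361 A_ack=138 B_seq=471 B_ack=361
After event 5: A_seq=399 A_ack=138 B_seq=471 B_ack=399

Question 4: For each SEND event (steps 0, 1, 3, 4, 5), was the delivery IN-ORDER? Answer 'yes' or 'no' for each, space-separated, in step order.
Answer: yes yes no yes yes

Derivation:
Step 0: SEND seq=0 -> in-order
Step 1: SEND seq=100 -> in-order
Step 3: SEND seq=334 -> out-of-order
Step 4: SEND seq=222 -> in-order
Step 5: SEND seq=361 -> in-order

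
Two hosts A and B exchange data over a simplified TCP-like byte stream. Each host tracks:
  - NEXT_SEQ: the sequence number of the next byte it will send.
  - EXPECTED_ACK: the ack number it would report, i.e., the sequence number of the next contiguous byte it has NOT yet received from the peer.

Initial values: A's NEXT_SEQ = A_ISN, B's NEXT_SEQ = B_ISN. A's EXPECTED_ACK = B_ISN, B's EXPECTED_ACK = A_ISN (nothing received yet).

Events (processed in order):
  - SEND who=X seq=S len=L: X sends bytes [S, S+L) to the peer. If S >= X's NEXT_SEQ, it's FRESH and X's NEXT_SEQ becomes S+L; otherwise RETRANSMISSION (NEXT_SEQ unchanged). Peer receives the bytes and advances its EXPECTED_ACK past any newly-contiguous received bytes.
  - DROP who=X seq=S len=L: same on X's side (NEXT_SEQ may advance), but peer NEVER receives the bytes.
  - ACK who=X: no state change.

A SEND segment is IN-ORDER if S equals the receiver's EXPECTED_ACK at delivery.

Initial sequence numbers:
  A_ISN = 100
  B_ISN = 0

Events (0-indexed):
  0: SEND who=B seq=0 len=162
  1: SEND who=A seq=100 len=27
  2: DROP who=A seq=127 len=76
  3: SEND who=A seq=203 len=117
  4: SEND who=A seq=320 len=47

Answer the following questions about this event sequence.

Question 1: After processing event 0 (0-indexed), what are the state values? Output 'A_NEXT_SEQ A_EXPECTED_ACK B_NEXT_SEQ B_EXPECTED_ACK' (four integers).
After event 0: A_seq=100 A_ack=162 B_seq=162 B_ack=100

100 162 162 100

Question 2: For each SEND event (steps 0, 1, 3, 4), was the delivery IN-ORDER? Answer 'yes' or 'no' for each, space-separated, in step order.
Step 0: SEND seq=0 -> in-order
Step 1: SEND seq=100 -> in-order
Step 3: SEND seq=203 -> out-of-order
Step 4: SEND seq=320 -> out-of-order

Answer: yes yes no no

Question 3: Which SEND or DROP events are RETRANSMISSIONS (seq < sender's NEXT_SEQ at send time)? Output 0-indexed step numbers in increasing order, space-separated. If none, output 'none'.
Answer: none

Derivation:
Step 0: SEND seq=0 -> fresh
Step 1: SEND seq=100 -> fresh
Step 2: DROP seq=127 -> fresh
Step 3: SEND seq=203 -> fresh
Step 4: SEND seq=320 -> fresh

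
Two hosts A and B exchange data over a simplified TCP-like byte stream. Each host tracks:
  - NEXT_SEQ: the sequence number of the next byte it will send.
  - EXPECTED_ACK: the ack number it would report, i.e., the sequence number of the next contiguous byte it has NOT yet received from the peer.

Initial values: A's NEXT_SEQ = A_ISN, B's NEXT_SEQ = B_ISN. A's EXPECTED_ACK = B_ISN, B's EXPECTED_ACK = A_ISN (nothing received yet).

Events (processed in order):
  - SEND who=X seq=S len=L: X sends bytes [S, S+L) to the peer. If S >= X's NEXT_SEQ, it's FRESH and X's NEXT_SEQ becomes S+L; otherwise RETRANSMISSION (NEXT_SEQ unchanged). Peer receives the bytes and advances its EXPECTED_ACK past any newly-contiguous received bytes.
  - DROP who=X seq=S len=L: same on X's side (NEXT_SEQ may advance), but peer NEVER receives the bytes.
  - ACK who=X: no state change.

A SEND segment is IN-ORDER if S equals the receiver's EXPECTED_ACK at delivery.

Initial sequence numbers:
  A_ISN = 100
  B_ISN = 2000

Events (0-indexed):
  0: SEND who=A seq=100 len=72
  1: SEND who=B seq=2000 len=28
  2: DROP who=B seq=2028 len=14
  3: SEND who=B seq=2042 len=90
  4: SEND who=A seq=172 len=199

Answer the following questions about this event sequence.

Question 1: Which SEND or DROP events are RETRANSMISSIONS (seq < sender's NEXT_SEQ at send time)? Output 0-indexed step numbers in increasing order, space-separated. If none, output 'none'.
Answer: none

Derivation:
Step 0: SEND seq=100 -> fresh
Step 1: SEND seq=2000 -> fresh
Step 2: DROP seq=2028 -> fresh
Step 3: SEND seq=2042 -> fresh
Step 4: SEND seq=172 -> fresh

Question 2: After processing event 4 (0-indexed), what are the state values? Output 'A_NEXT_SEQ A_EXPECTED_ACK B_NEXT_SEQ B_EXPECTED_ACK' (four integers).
After event 0: A_seq=172 A_ack=2000 B_seq=2000 B_ack=172
After event 1: A_seq=172 A_ack=2028 B_seq=2028 B_ack=172
After event 2: A_seq=172 A_ack=2028 B_seq=2042 B_ack=172
After event 3: A_seq=172 A_ack=2028 B_seq=2132 B_ack=172
After event 4: A_seq=371 A_ack=2028 B_seq=2132 B_ack=371

371 2028 2132 371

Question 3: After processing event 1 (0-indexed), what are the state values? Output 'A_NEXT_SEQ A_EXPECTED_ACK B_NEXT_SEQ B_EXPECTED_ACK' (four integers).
After event 0: A_seq=172 A_ack=2000 B_seq=2000 B_ack=172
After event 1: A_seq=172 A_ack=2028 B_seq=2028 B_ack=172

172 2028 2028 172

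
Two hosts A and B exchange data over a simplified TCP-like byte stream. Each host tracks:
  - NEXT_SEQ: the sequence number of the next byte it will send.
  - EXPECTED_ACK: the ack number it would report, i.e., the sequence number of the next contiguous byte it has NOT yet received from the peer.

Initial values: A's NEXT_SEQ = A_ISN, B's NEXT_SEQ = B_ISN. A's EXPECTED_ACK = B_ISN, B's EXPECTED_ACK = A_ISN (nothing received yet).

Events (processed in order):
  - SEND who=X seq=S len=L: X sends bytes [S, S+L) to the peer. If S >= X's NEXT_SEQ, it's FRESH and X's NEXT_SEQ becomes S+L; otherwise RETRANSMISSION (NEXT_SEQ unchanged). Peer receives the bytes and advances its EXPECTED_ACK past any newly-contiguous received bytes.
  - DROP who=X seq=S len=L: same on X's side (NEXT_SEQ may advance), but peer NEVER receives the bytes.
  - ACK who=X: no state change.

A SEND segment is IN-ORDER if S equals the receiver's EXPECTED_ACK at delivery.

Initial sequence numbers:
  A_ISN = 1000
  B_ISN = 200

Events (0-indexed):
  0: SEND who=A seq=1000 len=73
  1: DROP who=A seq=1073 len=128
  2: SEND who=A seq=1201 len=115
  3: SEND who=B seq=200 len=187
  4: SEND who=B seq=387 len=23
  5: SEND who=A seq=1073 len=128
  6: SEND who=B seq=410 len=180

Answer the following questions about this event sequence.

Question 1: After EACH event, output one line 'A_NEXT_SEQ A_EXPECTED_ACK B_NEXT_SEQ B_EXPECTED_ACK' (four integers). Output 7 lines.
1073 200 200 1073
1201 200 200 1073
1316 200 200 1073
1316 387 387 1073
1316 410 410 1073
1316 410 410 1316
1316 590 590 1316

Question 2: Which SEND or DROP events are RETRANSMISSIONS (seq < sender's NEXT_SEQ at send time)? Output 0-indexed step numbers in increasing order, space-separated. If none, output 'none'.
Step 0: SEND seq=1000 -> fresh
Step 1: DROP seq=1073 -> fresh
Step 2: SEND seq=1201 -> fresh
Step 3: SEND seq=200 -> fresh
Step 4: SEND seq=387 -> fresh
Step 5: SEND seq=1073 -> retransmit
Step 6: SEND seq=410 -> fresh

Answer: 5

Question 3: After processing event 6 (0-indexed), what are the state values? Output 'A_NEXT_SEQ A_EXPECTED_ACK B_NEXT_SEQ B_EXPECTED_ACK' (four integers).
After event 0: A_seq=1073 A_ack=200 B_seq=200 B_ack=1073
After event 1: A_seq=1201 A_ack=200 B_seq=200 B_ack=1073
After event 2: A_seq=1316 A_ack=200 B_seq=200 B_ack=1073
After event 3: A_seq=1316 A_ack=387 B_seq=387 B_ack=1073
After event 4: A_seq=1316 A_ack=410 B_seq=410 B_ack=1073
After event 5: A_seq=1316 A_ack=410 B_seq=410 B_ack=1316
After event 6: A_seq=1316 A_ack=590 B_seq=590 B_ack=1316

1316 590 590 1316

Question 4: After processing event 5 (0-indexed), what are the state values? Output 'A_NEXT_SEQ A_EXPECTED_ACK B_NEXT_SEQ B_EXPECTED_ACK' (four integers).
After event 0: A_seq=1073 A_ack=200 B_seq=200 B_ack=1073
After event 1: A_seq=1201 A_ack=200 B_seq=200 B_ack=1073
After event 2: A_seq=1316 A_ack=200 B_seq=200 B_ack=1073
After event 3: A_seq=1316 A_ack=387 B_seq=387 B_ack=1073
After event 4: A_seq=1316 A_ack=410 B_seq=410 B_ack=1073
After event 5: A_seq=1316 A_ack=410 B_seq=410 B_ack=1316

1316 410 410 1316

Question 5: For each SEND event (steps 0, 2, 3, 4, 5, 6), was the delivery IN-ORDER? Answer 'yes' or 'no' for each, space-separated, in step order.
Step 0: SEND seq=1000 -> in-order
Step 2: SEND seq=1201 -> out-of-order
Step 3: SEND seq=200 -> in-order
Step 4: SEND seq=387 -> in-order
Step 5: SEND seq=1073 -> in-order
Step 6: SEND seq=410 -> in-order

Answer: yes no yes yes yes yes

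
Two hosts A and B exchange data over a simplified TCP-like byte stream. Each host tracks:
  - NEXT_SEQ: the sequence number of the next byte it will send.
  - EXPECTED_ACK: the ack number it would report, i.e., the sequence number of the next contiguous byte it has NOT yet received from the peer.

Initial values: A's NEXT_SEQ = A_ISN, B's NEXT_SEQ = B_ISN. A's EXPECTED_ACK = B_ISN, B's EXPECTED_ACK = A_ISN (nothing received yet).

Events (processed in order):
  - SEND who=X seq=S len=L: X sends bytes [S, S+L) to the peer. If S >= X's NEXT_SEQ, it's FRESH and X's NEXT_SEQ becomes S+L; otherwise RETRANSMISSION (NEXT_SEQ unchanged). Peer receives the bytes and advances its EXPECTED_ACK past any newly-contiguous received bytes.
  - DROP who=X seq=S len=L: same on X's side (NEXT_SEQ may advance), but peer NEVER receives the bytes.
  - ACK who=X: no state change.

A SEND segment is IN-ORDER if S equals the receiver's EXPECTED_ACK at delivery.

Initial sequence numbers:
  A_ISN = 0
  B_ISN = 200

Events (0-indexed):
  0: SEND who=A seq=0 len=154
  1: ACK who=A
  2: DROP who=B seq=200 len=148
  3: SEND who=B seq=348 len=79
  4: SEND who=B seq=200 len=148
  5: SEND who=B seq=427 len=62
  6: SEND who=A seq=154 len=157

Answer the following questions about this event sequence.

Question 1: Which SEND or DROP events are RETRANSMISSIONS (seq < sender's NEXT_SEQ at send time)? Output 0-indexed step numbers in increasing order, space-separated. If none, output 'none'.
Step 0: SEND seq=0 -> fresh
Step 2: DROP seq=200 -> fresh
Step 3: SEND seq=348 -> fresh
Step 4: SEND seq=200 -> retransmit
Step 5: SEND seq=427 -> fresh
Step 6: SEND seq=154 -> fresh

Answer: 4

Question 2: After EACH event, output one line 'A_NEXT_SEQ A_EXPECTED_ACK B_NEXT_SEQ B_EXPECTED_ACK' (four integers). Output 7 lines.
154 200 200 154
154 200 200 154
154 200 348 154
154 200 427 154
154 427 427 154
154 489 489 154
311 489 489 311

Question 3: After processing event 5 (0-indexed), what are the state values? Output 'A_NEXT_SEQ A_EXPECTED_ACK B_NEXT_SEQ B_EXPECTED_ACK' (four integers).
After event 0: A_seq=154 A_ack=200 B_seq=200 B_ack=154
After event 1: A_seq=154 A_ack=200 B_seq=200 B_ack=154
After event 2: A_seq=154 A_ack=200 B_seq=348 B_ack=154
After event 3: A_seq=154 A_ack=200 B_seq=427 B_ack=154
After event 4: A_seq=154 A_ack=427 B_seq=427 B_ack=154
After event 5: A_seq=154 A_ack=489 B_seq=489 B_ack=154

154 489 489 154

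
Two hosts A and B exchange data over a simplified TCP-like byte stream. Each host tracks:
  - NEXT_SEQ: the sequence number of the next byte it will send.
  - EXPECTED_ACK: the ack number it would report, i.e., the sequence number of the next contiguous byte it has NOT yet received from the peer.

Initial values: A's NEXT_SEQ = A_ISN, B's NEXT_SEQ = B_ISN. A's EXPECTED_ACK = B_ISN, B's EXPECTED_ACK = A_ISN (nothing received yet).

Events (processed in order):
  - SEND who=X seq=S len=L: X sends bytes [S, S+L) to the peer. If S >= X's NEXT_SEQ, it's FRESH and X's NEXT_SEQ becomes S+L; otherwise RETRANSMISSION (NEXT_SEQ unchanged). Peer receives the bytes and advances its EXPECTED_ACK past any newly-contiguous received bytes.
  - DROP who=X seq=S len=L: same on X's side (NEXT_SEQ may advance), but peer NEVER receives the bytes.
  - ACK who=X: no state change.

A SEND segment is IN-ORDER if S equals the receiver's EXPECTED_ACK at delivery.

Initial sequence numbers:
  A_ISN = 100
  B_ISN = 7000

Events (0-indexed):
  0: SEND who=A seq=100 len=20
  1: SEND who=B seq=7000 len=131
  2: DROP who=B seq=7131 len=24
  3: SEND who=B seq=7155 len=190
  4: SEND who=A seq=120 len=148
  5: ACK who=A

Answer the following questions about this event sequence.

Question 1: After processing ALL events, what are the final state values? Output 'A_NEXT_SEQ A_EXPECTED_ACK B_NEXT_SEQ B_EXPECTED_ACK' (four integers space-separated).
Answer: 268 7131 7345 268

Derivation:
After event 0: A_seq=120 A_ack=7000 B_seq=7000 B_ack=120
After event 1: A_seq=120 A_ack=7131 B_seq=7131 B_ack=120
After event 2: A_seq=120 A_ack=7131 B_seq=7155 B_ack=120
After event 3: A_seq=120 A_ack=7131 B_seq=7345 B_ack=120
After event 4: A_seq=268 A_ack=7131 B_seq=7345 B_ack=268
After event 5: A_seq=268 A_ack=7131 B_seq=7345 B_ack=268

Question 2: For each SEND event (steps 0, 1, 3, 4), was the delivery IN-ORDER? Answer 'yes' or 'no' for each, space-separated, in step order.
Step 0: SEND seq=100 -> in-order
Step 1: SEND seq=7000 -> in-order
Step 3: SEND seq=7155 -> out-of-order
Step 4: SEND seq=120 -> in-order

Answer: yes yes no yes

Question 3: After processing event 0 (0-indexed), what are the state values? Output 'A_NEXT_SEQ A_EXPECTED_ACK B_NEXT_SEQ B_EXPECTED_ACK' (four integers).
After event 0: A_seq=120 A_ack=7000 B_seq=7000 B_ack=120

120 7000 7000 120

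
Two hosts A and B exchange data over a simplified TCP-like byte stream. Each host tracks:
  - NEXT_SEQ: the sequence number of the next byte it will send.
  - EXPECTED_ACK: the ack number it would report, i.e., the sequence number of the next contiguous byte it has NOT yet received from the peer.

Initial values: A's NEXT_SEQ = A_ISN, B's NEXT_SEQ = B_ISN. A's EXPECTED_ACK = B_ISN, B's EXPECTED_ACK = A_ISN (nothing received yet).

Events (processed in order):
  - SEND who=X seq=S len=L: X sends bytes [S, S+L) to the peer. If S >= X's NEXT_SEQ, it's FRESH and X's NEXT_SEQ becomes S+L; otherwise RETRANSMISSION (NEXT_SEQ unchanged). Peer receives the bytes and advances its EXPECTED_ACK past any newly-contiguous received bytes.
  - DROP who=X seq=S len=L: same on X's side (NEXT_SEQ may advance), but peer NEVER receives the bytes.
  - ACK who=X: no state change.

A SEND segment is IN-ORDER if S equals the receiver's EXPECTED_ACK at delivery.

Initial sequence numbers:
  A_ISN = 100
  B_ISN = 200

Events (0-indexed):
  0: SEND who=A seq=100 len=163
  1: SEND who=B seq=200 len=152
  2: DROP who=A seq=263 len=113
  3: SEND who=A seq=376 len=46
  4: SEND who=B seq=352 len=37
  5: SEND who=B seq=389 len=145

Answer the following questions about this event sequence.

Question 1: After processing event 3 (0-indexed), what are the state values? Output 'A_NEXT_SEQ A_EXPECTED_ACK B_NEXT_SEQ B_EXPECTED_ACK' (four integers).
After event 0: A_seq=263 A_ack=200 B_seq=200 B_ack=263
After event 1: A_seq=263 A_ack=352 B_seq=352 B_ack=263
After event 2: A_seq=376 A_ack=352 B_seq=352 B_ack=263
After event 3: A_seq=422 A_ack=352 B_seq=352 B_ack=263

422 352 352 263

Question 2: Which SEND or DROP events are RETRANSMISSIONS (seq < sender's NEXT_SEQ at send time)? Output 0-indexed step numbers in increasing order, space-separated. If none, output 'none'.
Answer: none

Derivation:
Step 0: SEND seq=100 -> fresh
Step 1: SEND seq=200 -> fresh
Step 2: DROP seq=263 -> fresh
Step 3: SEND seq=376 -> fresh
Step 4: SEND seq=352 -> fresh
Step 5: SEND seq=389 -> fresh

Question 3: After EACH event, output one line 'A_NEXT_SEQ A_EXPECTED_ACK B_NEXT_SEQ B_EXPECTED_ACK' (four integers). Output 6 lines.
263 200 200 263
263 352 352 263
376 352 352 263
422 352 352 263
422 389 389 263
422 534 534 263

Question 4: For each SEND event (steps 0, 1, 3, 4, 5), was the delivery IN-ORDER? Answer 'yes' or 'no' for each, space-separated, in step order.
Step 0: SEND seq=100 -> in-order
Step 1: SEND seq=200 -> in-order
Step 3: SEND seq=376 -> out-of-order
Step 4: SEND seq=352 -> in-order
Step 5: SEND seq=389 -> in-order

Answer: yes yes no yes yes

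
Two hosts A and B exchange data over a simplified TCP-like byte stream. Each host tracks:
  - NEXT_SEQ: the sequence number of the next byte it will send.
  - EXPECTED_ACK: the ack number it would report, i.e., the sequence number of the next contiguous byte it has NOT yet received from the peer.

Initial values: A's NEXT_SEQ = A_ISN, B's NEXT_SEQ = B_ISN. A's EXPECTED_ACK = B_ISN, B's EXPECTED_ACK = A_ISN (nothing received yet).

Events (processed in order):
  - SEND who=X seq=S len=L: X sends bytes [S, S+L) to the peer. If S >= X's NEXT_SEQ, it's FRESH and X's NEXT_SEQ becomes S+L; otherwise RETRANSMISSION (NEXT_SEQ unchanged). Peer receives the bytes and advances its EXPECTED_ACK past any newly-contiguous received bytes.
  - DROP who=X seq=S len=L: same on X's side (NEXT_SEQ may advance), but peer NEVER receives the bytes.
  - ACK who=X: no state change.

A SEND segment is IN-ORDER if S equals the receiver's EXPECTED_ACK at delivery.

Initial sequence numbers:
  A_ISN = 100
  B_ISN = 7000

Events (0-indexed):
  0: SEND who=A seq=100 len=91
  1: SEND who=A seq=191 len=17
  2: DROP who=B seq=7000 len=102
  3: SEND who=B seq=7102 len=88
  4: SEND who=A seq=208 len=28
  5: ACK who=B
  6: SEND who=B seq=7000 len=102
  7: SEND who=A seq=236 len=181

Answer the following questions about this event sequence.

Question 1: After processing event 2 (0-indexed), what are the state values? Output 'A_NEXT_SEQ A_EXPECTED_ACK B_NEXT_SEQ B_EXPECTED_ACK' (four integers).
After event 0: A_seq=191 A_ack=7000 B_seq=7000 B_ack=191
After event 1: A_seq=208 A_ack=7000 B_seq=7000 B_ack=208
After event 2: A_seq=208 A_ack=7000 B_seq=7102 B_ack=208

208 7000 7102 208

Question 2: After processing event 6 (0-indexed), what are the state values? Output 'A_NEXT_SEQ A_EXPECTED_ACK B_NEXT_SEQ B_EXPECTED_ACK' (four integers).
After event 0: A_seq=191 A_ack=7000 B_seq=7000 B_ack=191
After event 1: A_seq=208 A_ack=7000 B_seq=7000 B_ack=208
After event 2: A_seq=208 A_ack=7000 B_seq=7102 B_ack=208
After event 3: A_seq=208 A_ack=7000 B_seq=7190 B_ack=208
After event 4: A_seq=236 A_ack=7000 B_seq=7190 B_ack=236
After event 5: A_seq=236 A_ack=7000 B_seq=7190 B_ack=236
After event 6: A_seq=236 A_ack=7190 B_seq=7190 B_ack=236

236 7190 7190 236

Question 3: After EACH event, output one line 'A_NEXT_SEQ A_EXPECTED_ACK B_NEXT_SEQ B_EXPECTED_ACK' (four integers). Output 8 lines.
191 7000 7000 191
208 7000 7000 208
208 7000 7102 208
208 7000 7190 208
236 7000 7190 236
236 7000 7190 236
236 7190 7190 236
417 7190 7190 417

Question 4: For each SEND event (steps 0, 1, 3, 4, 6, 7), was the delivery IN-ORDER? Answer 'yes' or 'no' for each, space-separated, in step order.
Step 0: SEND seq=100 -> in-order
Step 1: SEND seq=191 -> in-order
Step 3: SEND seq=7102 -> out-of-order
Step 4: SEND seq=208 -> in-order
Step 6: SEND seq=7000 -> in-order
Step 7: SEND seq=236 -> in-order

Answer: yes yes no yes yes yes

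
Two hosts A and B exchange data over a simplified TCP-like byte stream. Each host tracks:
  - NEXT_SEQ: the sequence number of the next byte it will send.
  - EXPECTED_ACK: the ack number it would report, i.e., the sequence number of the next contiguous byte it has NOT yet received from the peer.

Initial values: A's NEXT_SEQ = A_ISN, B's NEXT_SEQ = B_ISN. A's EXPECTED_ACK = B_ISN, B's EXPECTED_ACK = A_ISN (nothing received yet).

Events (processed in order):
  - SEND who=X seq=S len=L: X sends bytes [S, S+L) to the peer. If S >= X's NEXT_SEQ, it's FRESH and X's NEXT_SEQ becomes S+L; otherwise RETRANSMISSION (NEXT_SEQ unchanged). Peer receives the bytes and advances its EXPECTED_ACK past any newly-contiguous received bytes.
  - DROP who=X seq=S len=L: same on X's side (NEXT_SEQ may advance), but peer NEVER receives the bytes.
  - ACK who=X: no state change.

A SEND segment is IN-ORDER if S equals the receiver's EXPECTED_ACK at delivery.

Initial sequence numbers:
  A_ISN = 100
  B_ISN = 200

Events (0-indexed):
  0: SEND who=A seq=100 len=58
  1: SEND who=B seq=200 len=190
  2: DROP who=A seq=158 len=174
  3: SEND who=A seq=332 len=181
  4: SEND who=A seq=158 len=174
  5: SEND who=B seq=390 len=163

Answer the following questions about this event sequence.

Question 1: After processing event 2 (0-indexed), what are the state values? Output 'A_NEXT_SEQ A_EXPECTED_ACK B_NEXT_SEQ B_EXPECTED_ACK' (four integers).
After event 0: A_seq=158 A_ack=200 B_seq=200 B_ack=158
After event 1: A_seq=158 A_ack=390 B_seq=390 B_ack=158
After event 2: A_seq=332 A_ack=390 B_seq=390 B_ack=158

332 390 390 158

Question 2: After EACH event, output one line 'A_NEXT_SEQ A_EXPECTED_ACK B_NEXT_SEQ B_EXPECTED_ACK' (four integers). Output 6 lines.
158 200 200 158
158 390 390 158
332 390 390 158
513 390 390 158
513 390 390 513
513 553 553 513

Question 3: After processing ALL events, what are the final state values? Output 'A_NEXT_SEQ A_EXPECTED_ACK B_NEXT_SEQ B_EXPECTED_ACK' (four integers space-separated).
Answer: 513 553 553 513

Derivation:
After event 0: A_seq=158 A_ack=200 B_seq=200 B_ack=158
After event 1: A_seq=158 A_ack=390 B_seq=390 B_ack=158
After event 2: A_seq=332 A_ack=390 B_seq=390 B_ack=158
After event 3: A_seq=513 A_ack=390 B_seq=390 B_ack=158
After event 4: A_seq=513 A_ack=390 B_seq=390 B_ack=513
After event 5: A_seq=513 A_ack=553 B_seq=553 B_ack=513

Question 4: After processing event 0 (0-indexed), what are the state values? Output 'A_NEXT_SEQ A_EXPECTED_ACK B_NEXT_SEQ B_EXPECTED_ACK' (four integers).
After event 0: A_seq=158 A_ack=200 B_seq=200 B_ack=158

158 200 200 158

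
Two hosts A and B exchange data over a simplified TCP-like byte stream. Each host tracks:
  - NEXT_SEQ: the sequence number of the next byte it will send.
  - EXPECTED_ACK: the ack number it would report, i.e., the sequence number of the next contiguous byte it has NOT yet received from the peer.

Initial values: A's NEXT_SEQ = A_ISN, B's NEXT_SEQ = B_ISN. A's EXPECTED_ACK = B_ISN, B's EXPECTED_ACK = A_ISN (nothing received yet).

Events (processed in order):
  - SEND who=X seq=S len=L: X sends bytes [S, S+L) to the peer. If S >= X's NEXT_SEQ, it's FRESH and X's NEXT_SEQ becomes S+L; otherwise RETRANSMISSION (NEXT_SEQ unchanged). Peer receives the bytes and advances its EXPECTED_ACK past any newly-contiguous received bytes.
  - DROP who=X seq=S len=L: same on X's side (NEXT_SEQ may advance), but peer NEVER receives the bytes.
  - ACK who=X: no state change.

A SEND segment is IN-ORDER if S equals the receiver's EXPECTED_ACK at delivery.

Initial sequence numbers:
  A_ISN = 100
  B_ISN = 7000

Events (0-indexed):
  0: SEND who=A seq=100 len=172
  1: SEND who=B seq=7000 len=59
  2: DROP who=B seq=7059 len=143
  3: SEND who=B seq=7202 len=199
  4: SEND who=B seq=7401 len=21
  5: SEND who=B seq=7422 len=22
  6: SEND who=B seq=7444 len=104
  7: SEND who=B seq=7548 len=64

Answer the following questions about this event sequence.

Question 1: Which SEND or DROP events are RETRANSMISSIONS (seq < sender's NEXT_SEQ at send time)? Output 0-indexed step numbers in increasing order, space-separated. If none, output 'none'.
Step 0: SEND seq=100 -> fresh
Step 1: SEND seq=7000 -> fresh
Step 2: DROP seq=7059 -> fresh
Step 3: SEND seq=7202 -> fresh
Step 4: SEND seq=7401 -> fresh
Step 5: SEND seq=7422 -> fresh
Step 6: SEND seq=7444 -> fresh
Step 7: SEND seq=7548 -> fresh

Answer: none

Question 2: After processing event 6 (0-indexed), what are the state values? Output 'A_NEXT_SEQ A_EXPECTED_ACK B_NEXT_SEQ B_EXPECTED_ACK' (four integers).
After event 0: A_seq=272 A_ack=7000 B_seq=7000 B_ack=272
After event 1: A_seq=272 A_ack=7059 B_seq=7059 B_ack=272
After event 2: A_seq=272 A_ack=7059 B_seq=7202 B_ack=272
After event 3: A_seq=272 A_ack=7059 B_seq=7401 B_ack=272
After event 4: A_seq=272 A_ack=7059 B_seq=7422 B_ack=272
After event 5: A_seq=272 A_ack=7059 B_seq=7444 B_ack=272
After event 6: A_seq=272 A_ack=7059 B_seq=7548 B_ack=272

272 7059 7548 272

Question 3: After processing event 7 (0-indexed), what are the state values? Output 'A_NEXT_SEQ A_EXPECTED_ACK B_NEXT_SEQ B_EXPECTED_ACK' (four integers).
After event 0: A_seq=272 A_ack=7000 B_seq=7000 B_ack=272
After event 1: A_seq=272 A_ack=7059 B_seq=7059 B_ack=272
After event 2: A_seq=272 A_ack=7059 B_seq=7202 B_ack=272
After event 3: A_seq=272 A_ack=7059 B_seq=7401 B_ack=272
After event 4: A_seq=272 A_ack=7059 B_seq=7422 B_ack=272
After event 5: A_seq=272 A_ack=7059 B_seq=7444 B_ack=272
After event 6: A_seq=272 A_ack=7059 B_seq=7548 B_ack=272
After event 7: A_seq=272 A_ack=7059 B_seq=7612 B_ack=272

272 7059 7612 272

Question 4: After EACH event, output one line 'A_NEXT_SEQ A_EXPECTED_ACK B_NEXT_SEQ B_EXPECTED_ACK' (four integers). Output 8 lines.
272 7000 7000 272
272 7059 7059 272
272 7059 7202 272
272 7059 7401 272
272 7059 7422 272
272 7059 7444 272
272 7059 7548 272
272 7059 7612 272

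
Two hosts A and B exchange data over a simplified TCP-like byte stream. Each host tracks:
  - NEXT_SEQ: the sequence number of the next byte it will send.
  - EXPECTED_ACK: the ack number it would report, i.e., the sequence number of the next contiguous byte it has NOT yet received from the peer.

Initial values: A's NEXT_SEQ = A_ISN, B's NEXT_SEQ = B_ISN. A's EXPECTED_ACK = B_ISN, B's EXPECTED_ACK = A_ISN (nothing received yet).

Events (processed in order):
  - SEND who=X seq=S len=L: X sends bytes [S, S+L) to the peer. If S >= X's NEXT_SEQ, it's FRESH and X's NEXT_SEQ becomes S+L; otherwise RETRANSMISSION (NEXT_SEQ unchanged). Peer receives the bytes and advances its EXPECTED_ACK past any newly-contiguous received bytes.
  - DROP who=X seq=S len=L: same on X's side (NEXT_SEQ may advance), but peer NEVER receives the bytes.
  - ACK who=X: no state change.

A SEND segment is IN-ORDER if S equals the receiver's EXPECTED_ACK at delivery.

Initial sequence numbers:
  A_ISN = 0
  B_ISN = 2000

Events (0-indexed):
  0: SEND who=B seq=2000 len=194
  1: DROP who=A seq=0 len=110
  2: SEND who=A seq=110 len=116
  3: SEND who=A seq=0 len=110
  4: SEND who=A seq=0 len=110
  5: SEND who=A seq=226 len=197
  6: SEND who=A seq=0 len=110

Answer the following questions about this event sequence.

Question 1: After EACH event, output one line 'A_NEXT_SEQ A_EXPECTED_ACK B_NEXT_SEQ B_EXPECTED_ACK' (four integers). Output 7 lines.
0 2194 2194 0
110 2194 2194 0
226 2194 2194 0
226 2194 2194 226
226 2194 2194 226
423 2194 2194 423
423 2194 2194 423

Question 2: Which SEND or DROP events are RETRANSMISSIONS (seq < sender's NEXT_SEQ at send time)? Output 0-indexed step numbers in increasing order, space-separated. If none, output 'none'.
Step 0: SEND seq=2000 -> fresh
Step 1: DROP seq=0 -> fresh
Step 2: SEND seq=110 -> fresh
Step 3: SEND seq=0 -> retransmit
Step 4: SEND seq=0 -> retransmit
Step 5: SEND seq=226 -> fresh
Step 6: SEND seq=0 -> retransmit

Answer: 3 4 6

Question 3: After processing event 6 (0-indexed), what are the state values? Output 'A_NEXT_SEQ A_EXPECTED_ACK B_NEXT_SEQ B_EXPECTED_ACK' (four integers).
After event 0: A_seq=0 A_ack=2194 B_seq=2194 B_ack=0
After event 1: A_seq=110 A_ack=2194 B_seq=2194 B_ack=0
After event 2: A_seq=226 A_ack=2194 B_seq=2194 B_ack=0
After event 3: A_seq=226 A_ack=2194 B_seq=2194 B_ack=226
After event 4: A_seq=226 A_ack=2194 B_seq=2194 B_ack=226
After event 5: A_seq=423 A_ack=2194 B_seq=2194 B_ack=423
After event 6: A_seq=423 A_ack=2194 B_seq=2194 B_ack=423

423 2194 2194 423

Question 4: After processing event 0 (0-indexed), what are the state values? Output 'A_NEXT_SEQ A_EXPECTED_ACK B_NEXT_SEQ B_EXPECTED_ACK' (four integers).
After event 0: A_seq=0 A_ack=2194 B_seq=2194 B_ack=0

0 2194 2194 0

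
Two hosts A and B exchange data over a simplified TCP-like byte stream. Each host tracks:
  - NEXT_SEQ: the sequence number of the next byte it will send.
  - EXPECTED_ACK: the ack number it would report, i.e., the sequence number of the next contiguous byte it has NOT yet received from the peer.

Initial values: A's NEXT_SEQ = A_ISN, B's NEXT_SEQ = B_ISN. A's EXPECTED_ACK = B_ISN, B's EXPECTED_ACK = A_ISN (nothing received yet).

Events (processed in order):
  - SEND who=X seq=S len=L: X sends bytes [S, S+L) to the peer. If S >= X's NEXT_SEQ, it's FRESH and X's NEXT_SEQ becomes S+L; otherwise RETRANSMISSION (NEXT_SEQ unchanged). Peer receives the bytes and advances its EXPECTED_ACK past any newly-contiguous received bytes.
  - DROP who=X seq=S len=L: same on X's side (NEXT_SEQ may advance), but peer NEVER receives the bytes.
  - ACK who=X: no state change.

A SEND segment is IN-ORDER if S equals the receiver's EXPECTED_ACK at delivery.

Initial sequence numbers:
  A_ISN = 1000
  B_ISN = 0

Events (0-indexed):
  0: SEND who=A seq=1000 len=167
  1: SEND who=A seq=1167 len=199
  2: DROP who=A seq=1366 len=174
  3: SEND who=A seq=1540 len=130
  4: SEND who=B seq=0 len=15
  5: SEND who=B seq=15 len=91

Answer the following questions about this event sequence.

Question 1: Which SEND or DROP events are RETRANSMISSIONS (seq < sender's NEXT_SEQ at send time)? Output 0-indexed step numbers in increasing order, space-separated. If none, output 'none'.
Answer: none

Derivation:
Step 0: SEND seq=1000 -> fresh
Step 1: SEND seq=1167 -> fresh
Step 2: DROP seq=1366 -> fresh
Step 3: SEND seq=1540 -> fresh
Step 4: SEND seq=0 -> fresh
Step 5: SEND seq=15 -> fresh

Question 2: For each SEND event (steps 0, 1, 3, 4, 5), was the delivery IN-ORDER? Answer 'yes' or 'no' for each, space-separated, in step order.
Step 0: SEND seq=1000 -> in-order
Step 1: SEND seq=1167 -> in-order
Step 3: SEND seq=1540 -> out-of-order
Step 4: SEND seq=0 -> in-order
Step 5: SEND seq=15 -> in-order

Answer: yes yes no yes yes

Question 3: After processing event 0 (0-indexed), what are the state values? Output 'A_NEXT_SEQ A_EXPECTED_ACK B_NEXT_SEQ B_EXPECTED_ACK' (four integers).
After event 0: A_seq=1167 A_ack=0 B_seq=0 B_ack=1167

1167 0 0 1167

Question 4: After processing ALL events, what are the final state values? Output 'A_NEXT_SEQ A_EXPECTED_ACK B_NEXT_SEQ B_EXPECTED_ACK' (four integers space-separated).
After event 0: A_seq=1167 A_ack=0 B_seq=0 B_ack=1167
After event 1: A_seq=1366 A_ack=0 B_seq=0 B_ack=1366
After event 2: A_seq=1540 A_ack=0 B_seq=0 B_ack=1366
After event 3: A_seq=1670 A_ack=0 B_seq=0 B_ack=1366
After event 4: A_seq=1670 A_ack=15 B_seq=15 B_ack=1366
After event 5: A_seq=1670 A_ack=106 B_seq=106 B_ack=1366

Answer: 1670 106 106 1366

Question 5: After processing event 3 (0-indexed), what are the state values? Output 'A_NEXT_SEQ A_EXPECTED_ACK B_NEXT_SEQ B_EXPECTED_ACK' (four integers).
After event 0: A_seq=1167 A_ack=0 B_seq=0 B_ack=1167
After event 1: A_seq=1366 A_ack=0 B_seq=0 B_ack=1366
After event 2: A_seq=1540 A_ack=0 B_seq=0 B_ack=1366
After event 3: A_seq=1670 A_ack=0 B_seq=0 B_ack=1366

1670 0 0 1366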